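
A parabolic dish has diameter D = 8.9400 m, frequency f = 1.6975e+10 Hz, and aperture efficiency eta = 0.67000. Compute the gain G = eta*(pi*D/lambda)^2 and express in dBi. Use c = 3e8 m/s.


lambda = c / f = 3.0000e+08 / 1.6975e+10 = 0.01767305 m
G_linear = 0.67000 * (pi * 8.9400 / 0.01767305)^2 = 1.692102e+06
G_dBi = 10 * log10(1.692102e+06) = 62.28 dBi

62.28 dBi


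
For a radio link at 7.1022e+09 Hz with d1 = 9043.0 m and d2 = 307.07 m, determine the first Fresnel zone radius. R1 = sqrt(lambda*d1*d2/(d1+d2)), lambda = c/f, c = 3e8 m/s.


lambda = c / f = 3.0000e+08 / 7.1022e+09 = 0.04224043 m
R1 = sqrt(0.04224043 * 9043.0 * 307.07 / (9043.0 + 307.07)) = 3.542 m

3.542 m


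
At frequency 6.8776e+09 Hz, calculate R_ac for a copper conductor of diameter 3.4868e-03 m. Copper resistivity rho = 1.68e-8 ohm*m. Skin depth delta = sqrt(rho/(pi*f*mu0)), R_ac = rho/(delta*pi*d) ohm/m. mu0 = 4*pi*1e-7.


delta = sqrt(1.68e-8 / (pi * 6.8776e+09 * 4*pi*1e-7)) = 7.866043e-07 m
R_ac = 1.68e-8 / (7.866043e-07 * pi * 3.4868e-03) = 1.950 ohm/m

1.950 ohm/m


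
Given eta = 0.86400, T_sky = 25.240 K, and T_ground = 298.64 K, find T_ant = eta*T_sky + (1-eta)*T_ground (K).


T_ant = 0.86400 * 25.240 + (1 - 0.86400) * 298.64 = 62.42 K

62.42 K


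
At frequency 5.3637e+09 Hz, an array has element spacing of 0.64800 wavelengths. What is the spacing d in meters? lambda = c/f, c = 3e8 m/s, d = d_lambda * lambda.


lambda = c / f = 3.0000e+08 / 5.3637e+09 = 0.05593154 m
d = 0.64800 * 0.05593154 = 0.03624 m

0.03624 m


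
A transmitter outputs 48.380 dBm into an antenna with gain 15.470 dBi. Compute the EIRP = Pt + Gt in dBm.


EIRP = Pt + Gt = 48.380 + 15.470 = 63.85 dBm

63.85 dBm


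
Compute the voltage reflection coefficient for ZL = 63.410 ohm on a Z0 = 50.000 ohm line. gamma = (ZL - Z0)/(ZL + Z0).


gamma = (63.410 - 50.000) / (63.410 + 50.000) = 0.1182

0.1182


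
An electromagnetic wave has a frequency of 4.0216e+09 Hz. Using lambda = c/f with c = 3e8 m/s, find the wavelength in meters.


lambda = c / f = 3.0000e+08 / 4.0216e+09 = 0.07460 m

0.07460 m


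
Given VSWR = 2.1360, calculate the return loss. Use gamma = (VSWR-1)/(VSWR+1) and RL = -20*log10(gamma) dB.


gamma = (2.1360 - 1) / (2.1360 + 1) = 0.3622449
RL = -20 * log10(0.3622449) = 8.820 dB

8.820 dB


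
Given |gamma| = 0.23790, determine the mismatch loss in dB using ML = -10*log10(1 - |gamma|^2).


ML = -10 * log10(1 - 0.23790^2) = -10 * log10(0.94340359) = 0.2530 dB

0.2530 dB


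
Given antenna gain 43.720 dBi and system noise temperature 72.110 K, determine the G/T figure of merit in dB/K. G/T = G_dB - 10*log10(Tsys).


G/T = 43.720 - 10*log10(72.110) = 43.720 - 18.57995 = 25.14 dB/K

25.14 dB/K


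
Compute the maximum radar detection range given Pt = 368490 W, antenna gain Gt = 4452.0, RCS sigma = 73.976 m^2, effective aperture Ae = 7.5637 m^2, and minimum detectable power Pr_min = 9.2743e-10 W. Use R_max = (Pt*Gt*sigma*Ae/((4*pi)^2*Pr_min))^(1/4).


R^4 = 368490*4452.0*73.976*7.5637 / ((4*pi)^2 * 9.2743e-10) = 6.267656e+18
R_max = 6.267656e+18^0.25 = 50035 m

50035 m


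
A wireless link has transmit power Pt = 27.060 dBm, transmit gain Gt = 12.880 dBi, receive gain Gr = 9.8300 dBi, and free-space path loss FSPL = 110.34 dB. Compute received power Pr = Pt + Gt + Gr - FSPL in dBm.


Pr = 27.060 + 12.880 + 9.8300 - 110.34 = -60.57 dBm

-60.57 dBm


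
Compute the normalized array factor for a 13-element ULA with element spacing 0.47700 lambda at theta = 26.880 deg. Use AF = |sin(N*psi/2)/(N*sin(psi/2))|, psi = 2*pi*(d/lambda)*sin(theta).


psi = 2*pi*0.47700*sin(26.880 deg) = 1.355050 rad
AF = |sin(13*1.355050/2) / (13*sin(1.355050/2))| = 0.07099

0.07099


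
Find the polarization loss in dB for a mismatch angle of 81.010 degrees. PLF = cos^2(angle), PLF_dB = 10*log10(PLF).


PLF_linear = cos^2(81.010 deg) = 0.02441784
PLF_dB = 10 * log10(0.02441784) = -16.12 dB

-16.12 dB


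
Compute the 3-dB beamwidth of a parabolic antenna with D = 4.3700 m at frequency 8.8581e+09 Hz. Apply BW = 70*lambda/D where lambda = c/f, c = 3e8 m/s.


lambda = c / f = 3.0000e+08 / 8.8581e+09 = 0.03386731 m
BW = 70 * 0.03386731 / 4.3700 = 0.5425 deg

0.5425 deg


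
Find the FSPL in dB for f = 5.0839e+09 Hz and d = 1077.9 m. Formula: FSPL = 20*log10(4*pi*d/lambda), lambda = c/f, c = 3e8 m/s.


lambda = c / f = 3.0000e+08 / 5.0839e+09 = 0.05900982 m
FSPL = 20 * log10(4*pi*1077.9/0.05900982) = 107.2 dB

107.2 dB


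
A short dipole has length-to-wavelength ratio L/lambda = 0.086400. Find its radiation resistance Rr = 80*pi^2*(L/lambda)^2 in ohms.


Rr = 80 * pi^2 * (0.086400)^2 = 80 * 9.869604 * 7.464960e-03 = 5.894 ohm

5.894 ohm


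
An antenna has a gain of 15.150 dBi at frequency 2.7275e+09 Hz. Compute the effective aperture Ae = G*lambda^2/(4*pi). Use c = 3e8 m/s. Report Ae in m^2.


lambda = c / f = 3.0000e+08 / 2.7275e+09 = 0.1099908 m
G_linear = 10^(15.150/10) = 32.73407
Ae = G_linear * lambda^2 / (4*pi) = 32.73407 * 0.1099908^2 / (4*pi) = 0.03151 m^2

0.03151 m^2


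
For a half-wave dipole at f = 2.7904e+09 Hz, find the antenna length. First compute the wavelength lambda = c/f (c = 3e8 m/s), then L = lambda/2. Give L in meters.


lambda = c / f = 3.0000e+08 / 2.7904e+09 = 0.1075115 m
L = lambda / 2 = 0.1075115 / 2 = 0.05376 m

0.05376 m


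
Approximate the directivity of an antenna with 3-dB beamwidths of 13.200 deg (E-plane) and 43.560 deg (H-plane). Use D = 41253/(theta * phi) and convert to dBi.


D_linear = 41253 / (13.200 * 43.560) = 71.74535
D_dBi = 10 * log10(71.74535) = 18.56 dBi

18.56 dBi


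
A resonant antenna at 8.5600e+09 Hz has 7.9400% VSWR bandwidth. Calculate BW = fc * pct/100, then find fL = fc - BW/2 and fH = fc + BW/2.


BW = 8.5600e+09 * 7.9400/100 = 6.796640e+08 Hz
fL = 8.5600e+09 - 6.796640e+08/2 = 8.220e+09 Hz
fH = 8.5600e+09 + 6.796640e+08/2 = 8.900e+09 Hz

BW=6.797e+08 Hz, fL=8.220e+09 Hz, fH=8.900e+09 Hz


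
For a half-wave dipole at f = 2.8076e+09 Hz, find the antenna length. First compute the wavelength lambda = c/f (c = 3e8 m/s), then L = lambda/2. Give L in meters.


lambda = c / f = 3.0000e+08 / 2.8076e+09 = 0.1068528 m
L = lambda / 2 = 0.1068528 / 2 = 0.05343 m

0.05343 m


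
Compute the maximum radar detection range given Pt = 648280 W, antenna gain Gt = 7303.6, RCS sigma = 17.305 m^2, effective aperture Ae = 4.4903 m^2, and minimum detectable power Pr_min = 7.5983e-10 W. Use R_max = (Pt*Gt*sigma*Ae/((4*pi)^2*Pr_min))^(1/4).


R^4 = 648280*7303.6*17.305*4.4903 / ((4*pi)^2 * 7.5983e-10) = 3.066270e+18
R_max = 3.066270e+18^0.25 = 41846 m

41846 m


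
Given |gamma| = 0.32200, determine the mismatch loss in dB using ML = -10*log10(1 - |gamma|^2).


ML = -10 * log10(1 - 0.32200^2) = -10 * log10(0.896316) = 0.4754 dB

0.4754 dB


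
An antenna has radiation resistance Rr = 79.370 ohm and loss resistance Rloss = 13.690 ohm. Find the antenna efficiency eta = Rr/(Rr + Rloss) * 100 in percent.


eta = 79.370 / (79.370 + 13.690) * 100 = 85.29%

85.29%


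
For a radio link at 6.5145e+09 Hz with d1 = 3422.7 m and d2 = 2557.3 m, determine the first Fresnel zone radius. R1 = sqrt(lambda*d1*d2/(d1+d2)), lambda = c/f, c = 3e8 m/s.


lambda = c / f = 3.0000e+08 / 6.5145e+09 = 0.04605112 m
R1 = sqrt(0.04605112 * 3422.7 * 2557.3 / (3422.7 + 2557.3)) = 8.210 m

8.210 m


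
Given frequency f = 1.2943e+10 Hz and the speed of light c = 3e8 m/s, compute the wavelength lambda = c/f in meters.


lambda = c / f = 3.0000e+08 / 1.2943e+10 = 0.02318 m

0.02318 m


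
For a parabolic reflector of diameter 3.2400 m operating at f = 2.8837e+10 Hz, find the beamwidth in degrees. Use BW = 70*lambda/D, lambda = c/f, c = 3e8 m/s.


lambda = c / f = 3.0000e+08 / 2.8837e+10 = 0.01040330 m
BW = 70 * 0.01040330 / 3.2400 = 0.2248 deg

0.2248 deg


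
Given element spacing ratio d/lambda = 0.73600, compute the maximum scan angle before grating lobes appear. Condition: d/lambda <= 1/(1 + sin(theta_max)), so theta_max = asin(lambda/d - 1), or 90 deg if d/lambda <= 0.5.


lambda/d - 1 = 1/0.73600 - 1 = 0.3586957
theta_max = asin(0.3586957) = 21.02 deg

21.02 deg


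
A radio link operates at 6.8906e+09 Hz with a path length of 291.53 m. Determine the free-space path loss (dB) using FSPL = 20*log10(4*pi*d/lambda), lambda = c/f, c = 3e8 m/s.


lambda = c / f = 3.0000e+08 / 6.8906e+09 = 0.04353757 m
FSPL = 20 * log10(4*pi*291.53/0.04353757) = 98.50 dB

98.50 dB


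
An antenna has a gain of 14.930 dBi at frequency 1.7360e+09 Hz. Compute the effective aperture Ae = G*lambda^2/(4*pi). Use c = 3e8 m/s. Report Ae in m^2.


lambda = c / f = 3.0000e+08 / 1.7360e+09 = 0.1728111 m
G_linear = 10^(14.930/10) = 31.11716
Ae = G_linear * lambda^2 / (4*pi) = 31.11716 * 0.1728111^2 / (4*pi) = 0.07395 m^2

0.07395 m^2


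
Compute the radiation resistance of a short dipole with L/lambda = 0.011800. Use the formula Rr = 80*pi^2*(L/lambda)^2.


Rr = 80 * pi^2 * (0.011800)^2 = 80 * 9.869604 * 1.392400e-04 = 0.1099 ohm

0.1099 ohm


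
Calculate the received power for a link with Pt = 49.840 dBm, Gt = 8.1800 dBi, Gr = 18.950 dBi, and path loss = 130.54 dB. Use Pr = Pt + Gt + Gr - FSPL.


Pr = 49.840 + 8.1800 + 18.950 - 130.54 = -53.57 dBm

-53.57 dBm


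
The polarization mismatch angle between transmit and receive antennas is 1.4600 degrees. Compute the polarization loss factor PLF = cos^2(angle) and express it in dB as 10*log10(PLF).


PLF_linear = cos^2(1.4600 deg) = 0.9993508
PLF_dB = 10 * log10(0.9993508) = -2.820e-03 dB

-2.820e-03 dB


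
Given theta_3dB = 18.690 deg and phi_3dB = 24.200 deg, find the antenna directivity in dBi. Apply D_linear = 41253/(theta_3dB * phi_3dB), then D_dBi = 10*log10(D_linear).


D_linear = 41253 / (18.690 * 24.200) = 91.20757
D_dBi = 10 * log10(91.20757) = 19.60 dBi

19.60 dBi


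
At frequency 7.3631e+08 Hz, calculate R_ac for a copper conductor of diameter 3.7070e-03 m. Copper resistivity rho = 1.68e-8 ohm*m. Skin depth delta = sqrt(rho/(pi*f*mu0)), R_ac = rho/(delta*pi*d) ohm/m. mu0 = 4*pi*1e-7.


delta = sqrt(1.68e-8 / (pi * 7.3631e+08 * 4*pi*1e-7)) = 2.404055e-06 m
R_ac = 1.68e-8 / (2.404055e-06 * pi * 3.7070e-03) = 0.6001 ohm/m

0.6001 ohm/m


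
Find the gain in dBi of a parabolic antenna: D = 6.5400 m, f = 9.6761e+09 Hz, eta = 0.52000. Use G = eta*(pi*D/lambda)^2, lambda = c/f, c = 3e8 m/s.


lambda = c / f = 3.0000e+08 / 9.6761e+09 = 0.03100423 m
G_linear = 0.52000 * (pi * 6.5400 / 0.03100423)^2 = 228358.2
G_dBi = 10 * log10(228358.2) = 53.59 dBi

53.59 dBi


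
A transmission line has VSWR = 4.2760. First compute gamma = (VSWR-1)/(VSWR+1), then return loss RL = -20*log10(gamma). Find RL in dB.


gamma = (4.2760 - 1) / (4.2760 + 1) = 0.6209249
RL = -20 * log10(0.6209249) = 4.139 dB

4.139 dB


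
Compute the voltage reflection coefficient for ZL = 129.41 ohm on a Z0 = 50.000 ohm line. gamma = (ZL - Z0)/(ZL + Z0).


gamma = (129.41 - 50.000) / (129.41 + 50.000) = 0.4426

0.4426


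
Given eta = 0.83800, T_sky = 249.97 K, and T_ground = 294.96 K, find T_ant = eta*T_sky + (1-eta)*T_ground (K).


T_ant = 0.83800 * 249.97 + (1 - 0.83800) * 294.96 = 257.3 K

257.3 K


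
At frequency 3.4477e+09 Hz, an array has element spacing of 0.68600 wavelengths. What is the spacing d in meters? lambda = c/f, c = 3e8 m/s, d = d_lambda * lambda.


lambda = c / f = 3.0000e+08 / 3.4477e+09 = 0.08701453 m
d = 0.68600 * 0.08701453 = 0.05969 m

0.05969 m


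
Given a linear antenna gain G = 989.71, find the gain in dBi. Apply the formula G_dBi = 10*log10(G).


G_dBi = 10 * log10(989.71) = 29.96 dBi

29.96 dBi


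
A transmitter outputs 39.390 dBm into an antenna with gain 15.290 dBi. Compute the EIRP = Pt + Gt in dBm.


EIRP = Pt + Gt = 39.390 + 15.290 = 54.68 dBm

54.68 dBm


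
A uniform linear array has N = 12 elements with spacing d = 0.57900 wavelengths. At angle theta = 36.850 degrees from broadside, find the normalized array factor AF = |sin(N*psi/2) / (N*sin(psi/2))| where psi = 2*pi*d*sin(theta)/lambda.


psi = 2*pi*0.57900*sin(36.850 deg) = 2.181768 rad
AF = |sin(12*2.181768/2) / (12*sin(2.181768/2))| = 0.04702

0.04702


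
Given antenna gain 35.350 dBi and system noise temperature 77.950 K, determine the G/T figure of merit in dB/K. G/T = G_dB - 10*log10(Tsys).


G/T = 35.350 - 10*log10(77.950) = 35.350 - 18.91816 = 16.43 dB/K

16.43 dB/K


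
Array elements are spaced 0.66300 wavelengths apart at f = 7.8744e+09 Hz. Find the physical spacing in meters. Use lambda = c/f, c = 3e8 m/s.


lambda = c / f = 3.0000e+08 / 7.8744e+09 = 0.03809814 m
d = 0.66300 * 0.03809814 = 0.02526 m

0.02526 m


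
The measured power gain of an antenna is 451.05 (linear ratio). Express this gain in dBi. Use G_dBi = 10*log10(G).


G_dBi = 10 * log10(451.05) = 26.54 dBi

26.54 dBi


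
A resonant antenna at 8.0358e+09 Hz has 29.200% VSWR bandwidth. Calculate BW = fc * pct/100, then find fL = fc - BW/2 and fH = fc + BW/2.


BW = 8.0358e+09 * 29.200/100 = 2.346454e+09 Hz
fL = 8.0358e+09 - 2.346454e+09/2 = 6.863e+09 Hz
fH = 8.0358e+09 + 2.346454e+09/2 = 9.209e+09 Hz

BW=2.346e+09 Hz, fL=6.863e+09 Hz, fH=9.209e+09 Hz


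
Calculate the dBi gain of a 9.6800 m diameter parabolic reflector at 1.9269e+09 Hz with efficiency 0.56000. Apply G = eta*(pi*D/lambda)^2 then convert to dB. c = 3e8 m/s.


lambda = c / f = 3.0000e+08 / 1.9269e+09 = 0.1556905 m
G_linear = 0.56000 * (pi * 9.6800 / 0.1556905)^2 = 21365.56
G_dBi = 10 * log10(21365.56) = 43.30 dBi

43.30 dBi


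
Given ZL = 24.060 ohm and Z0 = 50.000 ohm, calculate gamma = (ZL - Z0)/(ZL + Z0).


gamma = (24.060 - 50.000) / (24.060 + 50.000) = -0.3503

-0.3503


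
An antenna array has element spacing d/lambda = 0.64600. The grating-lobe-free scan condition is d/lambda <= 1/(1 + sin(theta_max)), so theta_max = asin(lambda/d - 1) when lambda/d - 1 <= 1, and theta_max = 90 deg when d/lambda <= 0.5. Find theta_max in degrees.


lambda/d - 1 = 1/0.64600 - 1 = 0.5479876
theta_max = asin(0.5479876) = 33.23 deg

33.23 deg


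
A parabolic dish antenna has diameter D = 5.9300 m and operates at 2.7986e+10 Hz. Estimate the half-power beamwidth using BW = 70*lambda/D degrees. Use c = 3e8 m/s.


lambda = c / f = 3.0000e+08 / 2.7986e+10 = 0.01071965 m
BW = 70 * 0.01071965 / 5.9300 = 0.1265 deg

0.1265 deg


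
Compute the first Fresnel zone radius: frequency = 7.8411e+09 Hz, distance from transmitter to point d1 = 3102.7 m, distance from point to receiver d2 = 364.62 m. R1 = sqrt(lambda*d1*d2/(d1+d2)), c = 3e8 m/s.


lambda = c / f = 3.0000e+08 / 7.8411e+09 = 0.03825994 m
R1 = sqrt(0.03825994 * 3102.7 * 364.62 / (3102.7 + 364.62)) = 3.533 m

3.533 m


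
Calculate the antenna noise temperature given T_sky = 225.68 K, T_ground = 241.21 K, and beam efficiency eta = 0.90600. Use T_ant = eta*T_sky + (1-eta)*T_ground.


T_ant = 0.90600 * 225.68 + (1 - 0.90600) * 241.21 = 227.1 K

227.1 K


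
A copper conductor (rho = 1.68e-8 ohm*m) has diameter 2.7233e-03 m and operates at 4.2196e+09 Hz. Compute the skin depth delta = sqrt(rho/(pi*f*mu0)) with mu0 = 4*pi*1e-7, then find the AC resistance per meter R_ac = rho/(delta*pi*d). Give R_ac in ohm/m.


delta = sqrt(1.68e-8 / (pi * 4.2196e+09 * 4*pi*1e-7)) = 1.004244e-06 m
R_ac = 1.68e-8 / (1.004244e-06 * pi * 2.7233e-03) = 1.955 ohm/m

1.955 ohm/m


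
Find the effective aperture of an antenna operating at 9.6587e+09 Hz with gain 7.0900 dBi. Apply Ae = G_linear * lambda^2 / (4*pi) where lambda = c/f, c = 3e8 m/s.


lambda = c / f = 3.0000e+08 / 9.6587e+09 = 0.03106008 m
G_linear = 10^(7.0900/10) = 5.116818
Ae = G_linear * lambda^2 / (4*pi) = 5.116818 * 0.03106008^2 / (4*pi) = 3.928e-04 m^2

3.928e-04 m^2


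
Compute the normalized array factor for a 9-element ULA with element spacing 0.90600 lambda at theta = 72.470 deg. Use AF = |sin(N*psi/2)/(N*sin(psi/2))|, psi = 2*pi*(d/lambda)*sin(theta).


psi = 2*pi*0.90600*sin(72.470 deg) = 5.428200 rad
AF = |sin(9*5.428200/2) / (9*sin(5.428200/2))| = 0.1738

0.1738


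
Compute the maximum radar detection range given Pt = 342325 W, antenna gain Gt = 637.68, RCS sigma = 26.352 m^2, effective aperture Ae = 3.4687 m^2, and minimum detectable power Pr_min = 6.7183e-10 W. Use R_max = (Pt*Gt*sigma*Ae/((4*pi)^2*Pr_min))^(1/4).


R^4 = 342325*637.68*26.352*3.4687 / ((4*pi)^2 * 6.7183e-10) = 1.880800e+17
R_max = 1.880800e+17^0.25 = 20825 m

20825 m


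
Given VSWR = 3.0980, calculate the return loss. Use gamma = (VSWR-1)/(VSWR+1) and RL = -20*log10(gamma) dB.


gamma = (3.0980 - 1) / (3.0980 + 1) = 0.5119571
RL = -20 * log10(0.5119571) = 5.815 dB

5.815 dB


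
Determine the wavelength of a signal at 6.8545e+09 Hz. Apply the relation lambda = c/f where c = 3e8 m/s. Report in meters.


lambda = c / f = 3.0000e+08 / 6.8545e+09 = 0.04377 m

0.04377 m


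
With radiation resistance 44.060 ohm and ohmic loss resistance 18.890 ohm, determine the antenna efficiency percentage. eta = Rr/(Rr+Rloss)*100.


eta = 44.060 / (44.060 + 18.890) * 100 = 69.99%

69.99%


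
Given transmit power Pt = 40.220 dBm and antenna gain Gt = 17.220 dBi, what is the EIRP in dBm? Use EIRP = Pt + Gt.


EIRP = Pt + Gt = 40.220 + 17.220 = 57.44 dBm

57.44 dBm


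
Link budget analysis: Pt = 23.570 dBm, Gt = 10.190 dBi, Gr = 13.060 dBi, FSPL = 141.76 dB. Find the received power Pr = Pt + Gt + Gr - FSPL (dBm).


Pr = 23.570 + 10.190 + 13.060 - 141.76 = -94.94 dBm

-94.94 dBm


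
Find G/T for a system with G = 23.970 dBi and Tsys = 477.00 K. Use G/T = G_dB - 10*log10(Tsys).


G/T = 23.970 - 10*log10(477.00) = 23.970 - 26.78518 = -2.815 dB/K

-2.815 dB/K


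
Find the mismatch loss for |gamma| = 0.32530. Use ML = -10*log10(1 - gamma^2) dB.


ML = -10 * log10(1 - 0.32530^2) = -10 * log10(0.89417991) = 0.4858 dB

0.4858 dB


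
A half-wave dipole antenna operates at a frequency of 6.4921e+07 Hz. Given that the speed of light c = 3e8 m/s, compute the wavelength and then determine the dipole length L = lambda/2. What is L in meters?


lambda = c / f = 3.0000e+08 / 6.4921e+07 = 4.621001 m
L = lambda / 2 = 4.621001 / 2 = 2.311 m

2.311 m


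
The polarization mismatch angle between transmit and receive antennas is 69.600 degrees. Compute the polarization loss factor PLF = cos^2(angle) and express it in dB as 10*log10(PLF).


PLF_linear = cos^2(69.600 deg) = 0.1215025
PLF_dB = 10 * log10(0.1215025) = -9.154 dB

-9.154 dB


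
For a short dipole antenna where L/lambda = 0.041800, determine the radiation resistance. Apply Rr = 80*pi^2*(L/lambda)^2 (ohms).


Rr = 80 * pi^2 * (0.041800)^2 = 80 * 9.869604 * 1.747240e-03 = 1.380 ohm

1.380 ohm


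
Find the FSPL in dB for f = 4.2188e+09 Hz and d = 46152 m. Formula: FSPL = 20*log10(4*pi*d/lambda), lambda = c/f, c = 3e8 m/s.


lambda = c / f = 3.0000e+08 / 4.2188e+09 = 0.07111027 m
FSPL = 20 * log10(4*pi*46152/0.07111027) = 138.2 dB

138.2 dB


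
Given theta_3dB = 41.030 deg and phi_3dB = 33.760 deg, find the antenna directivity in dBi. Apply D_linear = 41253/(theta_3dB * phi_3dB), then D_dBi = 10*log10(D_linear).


D_linear = 41253 / (41.030 * 33.760) = 29.78184
D_dBi = 10 * log10(29.78184) = 14.74 dBi

14.74 dBi


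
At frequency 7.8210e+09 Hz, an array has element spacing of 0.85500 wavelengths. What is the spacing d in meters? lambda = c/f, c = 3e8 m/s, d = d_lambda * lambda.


lambda = c / f = 3.0000e+08 / 7.8210e+09 = 0.03835827 m
d = 0.85500 * 0.03835827 = 0.03280 m

0.03280 m


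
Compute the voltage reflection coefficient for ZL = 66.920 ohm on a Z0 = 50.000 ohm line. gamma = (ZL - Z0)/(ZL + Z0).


gamma = (66.920 - 50.000) / (66.920 + 50.000) = 0.1447

0.1447


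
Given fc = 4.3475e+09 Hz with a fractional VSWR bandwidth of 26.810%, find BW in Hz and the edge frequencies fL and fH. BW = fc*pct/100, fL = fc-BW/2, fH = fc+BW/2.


BW = 4.3475e+09 * 26.810/100 = 1.165565e+09 Hz
fL = 4.3475e+09 - 1.165565e+09/2 = 3.765e+09 Hz
fH = 4.3475e+09 + 1.165565e+09/2 = 4.930e+09 Hz

BW=1.166e+09 Hz, fL=3.765e+09 Hz, fH=4.930e+09 Hz


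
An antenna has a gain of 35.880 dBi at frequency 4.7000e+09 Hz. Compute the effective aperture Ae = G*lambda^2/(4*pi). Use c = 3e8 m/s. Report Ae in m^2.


lambda = c / f = 3.0000e+08 / 4.7000e+09 = 0.06382979 m
G_linear = 10^(35.880/10) = 3872.576
Ae = G_linear * lambda^2 / (4*pi) = 3872.576 * 0.06382979^2 / (4*pi) = 1.256 m^2

1.256 m^2


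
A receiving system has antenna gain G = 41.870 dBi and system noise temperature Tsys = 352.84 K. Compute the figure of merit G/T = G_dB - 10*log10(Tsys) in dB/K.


G/T = 41.870 - 10*log10(352.84) = 41.870 - 25.47578 = 16.39 dB/K

16.39 dB/K


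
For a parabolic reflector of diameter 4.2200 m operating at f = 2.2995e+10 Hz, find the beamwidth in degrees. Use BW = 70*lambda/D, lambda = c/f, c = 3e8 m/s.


lambda = c / f = 3.0000e+08 / 2.2995e+10 = 0.01304631 m
BW = 70 * 0.01304631 / 4.2200 = 0.2164 deg

0.2164 deg


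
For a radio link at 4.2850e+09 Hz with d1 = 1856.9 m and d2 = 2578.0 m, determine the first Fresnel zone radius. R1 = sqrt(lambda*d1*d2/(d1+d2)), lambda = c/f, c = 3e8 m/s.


lambda = c / f = 3.0000e+08 / 4.2850e+09 = 0.07001167 m
R1 = sqrt(0.07001167 * 1856.9 * 2578.0 / (1856.9 + 2578.0)) = 8.693 m

8.693 m


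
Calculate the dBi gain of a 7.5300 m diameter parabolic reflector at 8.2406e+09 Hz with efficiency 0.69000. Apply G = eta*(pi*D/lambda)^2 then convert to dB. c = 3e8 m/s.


lambda = c / f = 3.0000e+08 / 8.2406e+09 = 0.03640512 m
G_linear = 0.69000 * (pi * 7.5300 / 0.03640512)^2 = 291349.2
G_dBi = 10 * log10(291349.2) = 54.64 dBi

54.64 dBi


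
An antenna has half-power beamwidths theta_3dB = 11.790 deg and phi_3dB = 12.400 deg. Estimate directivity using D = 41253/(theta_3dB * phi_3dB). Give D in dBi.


D_linear = 41253 / (11.790 * 12.400) = 282.1760
D_dBi = 10 * log10(282.1760) = 24.51 dBi

24.51 dBi


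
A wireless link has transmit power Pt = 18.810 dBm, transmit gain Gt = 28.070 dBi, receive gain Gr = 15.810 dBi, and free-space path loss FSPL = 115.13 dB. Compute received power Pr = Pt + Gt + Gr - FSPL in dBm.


Pr = 18.810 + 28.070 + 15.810 - 115.13 = -52.44 dBm

-52.44 dBm


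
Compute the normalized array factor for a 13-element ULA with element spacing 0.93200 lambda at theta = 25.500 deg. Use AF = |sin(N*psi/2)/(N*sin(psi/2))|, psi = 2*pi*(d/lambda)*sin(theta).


psi = 2*pi*0.93200*sin(25.500 deg) = 2.521042 rad
AF = |sin(13*2.521042/2) / (13*sin(2.521042/2))| = 0.05072

0.05072


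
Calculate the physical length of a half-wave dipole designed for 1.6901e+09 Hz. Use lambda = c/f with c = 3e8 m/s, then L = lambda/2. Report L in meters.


lambda = c / f = 3.0000e+08 / 1.6901e+09 = 0.1775043 m
L = lambda / 2 = 0.1775043 / 2 = 0.08875 m

0.08875 m


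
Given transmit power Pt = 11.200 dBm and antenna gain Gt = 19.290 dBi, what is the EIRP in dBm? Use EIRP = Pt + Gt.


EIRP = Pt + Gt = 11.200 + 19.290 = 30.49 dBm

30.49 dBm


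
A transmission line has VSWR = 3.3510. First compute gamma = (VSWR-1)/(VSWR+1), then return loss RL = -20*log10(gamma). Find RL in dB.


gamma = (3.3510 - 1) / (3.3510 + 1) = 0.5403356
RL = -20 * log10(0.5403356) = 5.347 dB

5.347 dB


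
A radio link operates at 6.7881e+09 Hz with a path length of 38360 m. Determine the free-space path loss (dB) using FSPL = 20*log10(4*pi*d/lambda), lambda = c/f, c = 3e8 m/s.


lambda = c / f = 3.0000e+08 / 6.7881e+09 = 0.04419499 m
FSPL = 20 * log10(4*pi*38360/0.04419499) = 140.8 dB

140.8 dB


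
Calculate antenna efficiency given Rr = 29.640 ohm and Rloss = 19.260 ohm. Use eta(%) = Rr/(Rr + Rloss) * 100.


eta = 29.640 / (29.640 + 19.260) * 100 = 60.61%

60.61%


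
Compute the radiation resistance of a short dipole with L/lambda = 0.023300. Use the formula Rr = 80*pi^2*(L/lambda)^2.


Rr = 80 * pi^2 * (0.023300)^2 = 80 * 9.869604 * 5.428900e-04 = 0.4286 ohm

0.4286 ohm


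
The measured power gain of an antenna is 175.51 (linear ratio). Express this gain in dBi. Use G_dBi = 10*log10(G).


G_dBi = 10 * log10(175.51) = 22.44 dBi

22.44 dBi


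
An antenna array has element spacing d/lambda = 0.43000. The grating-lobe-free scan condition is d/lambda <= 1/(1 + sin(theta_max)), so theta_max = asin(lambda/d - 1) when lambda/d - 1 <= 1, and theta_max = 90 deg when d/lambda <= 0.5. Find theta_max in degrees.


lambda/d - 1 = 1/0.43000 - 1 = 1.325581 >= 1
d/lambda <= 0.5, so the array can scan to endfire without grating lobes: theta_max = 90 deg

90 deg


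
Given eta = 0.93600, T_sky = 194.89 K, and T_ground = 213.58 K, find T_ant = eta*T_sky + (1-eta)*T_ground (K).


T_ant = 0.93600 * 194.89 + (1 - 0.93600) * 213.58 = 196.1 K

196.1 K


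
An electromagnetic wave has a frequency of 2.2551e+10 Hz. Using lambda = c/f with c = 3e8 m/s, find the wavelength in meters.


lambda = c / f = 3.0000e+08 / 2.2551e+10 = 0.01330 m

0.01330 m


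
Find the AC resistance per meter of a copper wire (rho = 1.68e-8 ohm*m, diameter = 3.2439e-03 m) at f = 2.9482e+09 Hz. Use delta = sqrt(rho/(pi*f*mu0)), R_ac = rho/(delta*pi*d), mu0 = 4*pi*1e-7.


delta = sqrt(1.68e-8 / (pi * 2.9482e+09 * 4*pi*1e-7)) = 1.201424e-06 m
R_ac = 1.68e-8 / (1.201424e-06 * pi * 3.2439e-03) = 1.372 ohm/m

1.372 ohm/m


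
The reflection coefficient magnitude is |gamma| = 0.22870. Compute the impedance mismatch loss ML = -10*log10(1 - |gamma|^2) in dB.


ML = -10 * log10(1 - 0.22870^2) = -10 * log10(0.94769631) = 0.2333 dB

0.2333 dB


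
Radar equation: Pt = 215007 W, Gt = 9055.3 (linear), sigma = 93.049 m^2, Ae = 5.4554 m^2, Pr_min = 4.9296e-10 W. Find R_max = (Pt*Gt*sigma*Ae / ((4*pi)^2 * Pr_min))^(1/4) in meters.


R^4 = 215007*9055.3*93.049*5.4554 / ((4*pi)^2 * 4.9296e-10) = 1.269587e+19
R_max = 1.269587e+19^0.25 = 59692 m

59692 m


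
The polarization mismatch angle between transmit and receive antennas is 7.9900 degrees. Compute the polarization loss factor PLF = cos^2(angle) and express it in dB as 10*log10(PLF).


PLF_linear = cos^2(7.9900 deg) = 0.9806789
PLF_dB = 10 * log10(0.9806789) = -0.08473 dB

-0.08473 dB


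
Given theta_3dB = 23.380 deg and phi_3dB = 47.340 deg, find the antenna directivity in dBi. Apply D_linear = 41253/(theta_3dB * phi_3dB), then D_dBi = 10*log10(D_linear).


D_linear = 41253 / (23.380 * 47.340) = 37.27201
D_dBi = 10 * log10(37.27201) = 15.71 dBi

15.71 dBi


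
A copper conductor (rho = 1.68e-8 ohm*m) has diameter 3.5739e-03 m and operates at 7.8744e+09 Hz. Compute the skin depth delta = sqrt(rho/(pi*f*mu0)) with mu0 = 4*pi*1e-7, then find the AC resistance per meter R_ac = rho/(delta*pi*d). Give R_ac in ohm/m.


delta = sqrt(1.68e-8 / (pi * 7.8744e+09 * 4*pi*1e-7)) = 7.351332e-07 m
R_ac = 1.68e-8 / (7.351332e-07 * pi * 3.5739e-03) = 2.035 ohm/m

2.035 ohm/m


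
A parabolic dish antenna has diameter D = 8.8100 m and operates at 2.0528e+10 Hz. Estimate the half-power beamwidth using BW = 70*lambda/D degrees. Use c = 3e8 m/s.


lambda = c / f = 3.0000e+08 / 2.0528e+10 = 0.01461419 m
BW = 70 * 0.01461419 / 8.8100 = 0.1161 deg

0.1161 deg


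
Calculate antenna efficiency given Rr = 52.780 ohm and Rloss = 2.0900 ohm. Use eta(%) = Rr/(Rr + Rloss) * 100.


eta = 52.780 / (52.780 + 2.0900) * 100 = 96.19%

96.19%


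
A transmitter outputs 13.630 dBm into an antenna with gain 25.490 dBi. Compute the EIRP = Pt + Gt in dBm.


EIRP = Pt + Gt = 13.630 + 25.490 = 39.12 dBm

39.12 dBm


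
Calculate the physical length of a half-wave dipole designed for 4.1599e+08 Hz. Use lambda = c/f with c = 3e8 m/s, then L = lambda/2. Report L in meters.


lambda = c / f = 3.0000e+08 / 4.1599e+08 = 0.7211712 m
L = lambda / 2 = 0.7211712 / 2 = 0.3606 m

0.3606 m


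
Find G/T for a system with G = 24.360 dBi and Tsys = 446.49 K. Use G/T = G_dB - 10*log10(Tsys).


G/T = 24.360 - 10*log10(446.49) = 24.360 - 26.49812 = -2.138 dB/K

-2.138 dB/K


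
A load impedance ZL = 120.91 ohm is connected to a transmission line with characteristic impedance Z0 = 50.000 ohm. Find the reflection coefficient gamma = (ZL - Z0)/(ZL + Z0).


gamma = (120.91 - 50.000) / (120.91 + 50.000) = 0.4149

0.4149


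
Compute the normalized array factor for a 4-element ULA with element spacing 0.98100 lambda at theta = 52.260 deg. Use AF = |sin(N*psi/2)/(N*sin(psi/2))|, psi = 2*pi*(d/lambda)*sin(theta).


psi = 2*pi*0.98100*sin(52.260 deg) = 4.874315 rad
AF = |sin(4*4.874315/2) / (4*sin(4.874315/2))| = 0.1228

0.1228


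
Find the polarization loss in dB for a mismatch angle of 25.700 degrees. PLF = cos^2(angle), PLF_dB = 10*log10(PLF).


PLF_linear = cos^2(25.700 deg) = 0.8119398
PLF_dB = 10 * log10(0.8119398) = -0.9048 dB

-0.9048 dB


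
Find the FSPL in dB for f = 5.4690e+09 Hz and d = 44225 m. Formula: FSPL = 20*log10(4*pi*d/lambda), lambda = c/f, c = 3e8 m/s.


lambda = c / f = 3.0000e+08 / 5.4690e+09 = 0.05485464 m
FSPL = 20 * log10(4*pi*44225/0.05485464) = 140.1 dB

140.1 dB


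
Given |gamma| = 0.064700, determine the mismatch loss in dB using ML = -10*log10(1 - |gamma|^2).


ML = -10 * log10(1 - 0.064700^2) = -10 * log10(0.99581391) = 0.01822 dB

0.01822 dB


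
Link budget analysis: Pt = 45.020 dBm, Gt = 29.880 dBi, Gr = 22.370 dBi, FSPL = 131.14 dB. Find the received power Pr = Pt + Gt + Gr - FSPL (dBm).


Pr = 45.020 + 29.880 + 22.370 - 131.14 = -33.87 dBm

-33.87 dBm


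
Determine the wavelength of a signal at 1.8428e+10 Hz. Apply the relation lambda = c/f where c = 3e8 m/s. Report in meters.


lambda = c / f = 3.0000e+08 / 1.8428e+10 = 0.01628 m

0.01628 m


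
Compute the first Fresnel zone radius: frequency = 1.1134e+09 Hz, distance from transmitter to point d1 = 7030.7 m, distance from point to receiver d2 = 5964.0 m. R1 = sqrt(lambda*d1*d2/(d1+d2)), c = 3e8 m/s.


lambda = c / f = 3.0000e+08 / 1.1134e+09 = 0.2694449 m
R1 = sqrt(0.2694449 * 7030.7 * 5964.0 / (7030.7 + 5964.0)) = 29.49 m

29.49 m


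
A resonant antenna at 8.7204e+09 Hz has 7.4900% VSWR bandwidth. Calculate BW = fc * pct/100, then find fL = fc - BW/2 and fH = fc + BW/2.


BW = 8.7204e+09 * 7.4900/100 = 6.531580e+08 Hz
fL = 8.7204e+09 - 6.531580e+08/2 = 8.394e+09 Hz
fH = 8.7204e+09 + 6.531580e+08/2 = 9.047e+09 Hz

BW=6.532e+08 Hz, fL=8.394e+09 Hz, fH=9.047e+09 Hz


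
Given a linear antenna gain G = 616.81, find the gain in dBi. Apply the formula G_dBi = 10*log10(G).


G_dBi = 10 * log10(616.81) = 27.90 dBi

27.90 dBi


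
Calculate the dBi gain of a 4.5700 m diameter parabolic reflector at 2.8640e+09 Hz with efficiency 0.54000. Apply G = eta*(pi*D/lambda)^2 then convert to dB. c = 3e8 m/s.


lambda = c / f = 3.0000e+08 / 2.8640e+09 = 0.1047486 m
G_linear = 0.54000 * (pi * 4.5700 / 0.1047486)^2 = 10144.47
G_dBi = 10 * log10(10144.47) = 40.06 dBi

40.06 dBi


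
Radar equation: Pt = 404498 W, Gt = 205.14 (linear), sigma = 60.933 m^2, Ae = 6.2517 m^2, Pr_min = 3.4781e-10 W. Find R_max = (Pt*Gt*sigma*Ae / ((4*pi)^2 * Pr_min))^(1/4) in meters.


R^4 = 404498*205.14*60.933*6.2517 / ((4*pi)^2 * 3.4781e-10) = 5.755136e+17
R_max = 5.755136e+17^0.25 = 27543 m

27543 m


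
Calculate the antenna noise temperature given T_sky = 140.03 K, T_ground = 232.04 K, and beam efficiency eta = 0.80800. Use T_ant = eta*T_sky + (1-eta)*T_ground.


T_ant = 0.80800 * 140.03 + (1 - 0.80800) * 232.04 = 157.7 K

157.7 K


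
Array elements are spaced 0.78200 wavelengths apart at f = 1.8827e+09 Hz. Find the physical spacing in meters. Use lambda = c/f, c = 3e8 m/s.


lambda = c / f = 3.0000e+08 / 1.8827e+09 = 0.1593456 m
d = 0.78200 * 0.1593456 = 0.1246 m

0.1246 m


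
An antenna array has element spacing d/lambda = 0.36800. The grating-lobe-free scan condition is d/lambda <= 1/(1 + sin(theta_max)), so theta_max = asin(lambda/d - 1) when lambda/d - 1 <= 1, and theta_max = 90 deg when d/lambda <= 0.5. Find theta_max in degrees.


lambda/d - 1 = 1/0.36800 - 1 = 1.717391 >= 1
d/lambda <= 0.5, so the array can scan to endfire without grating lobes: theta_max = 90 deg

90 deg


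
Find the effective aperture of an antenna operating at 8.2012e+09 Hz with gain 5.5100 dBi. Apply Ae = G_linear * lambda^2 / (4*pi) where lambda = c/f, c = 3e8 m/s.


lambda = c / f = 3.0000e+08 / 8.2012e+09 = 0.03658001 m
G_linear = 10^(5.5100/10) = 3.556313
Ae = G_linear * lambda^2 / (4*pi) = 3.556313 * 0.03658001^2 / (4*pi) = 3.787e-04 m^2

3.787e-04 m^2


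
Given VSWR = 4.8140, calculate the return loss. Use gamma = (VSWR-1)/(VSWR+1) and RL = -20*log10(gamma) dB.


gamma = (4.8140 - 1) / (4.8140 + 1) = 0.6560028
RL = -20 * log10(0.6560028) = 3.662 dB

3.662 dB


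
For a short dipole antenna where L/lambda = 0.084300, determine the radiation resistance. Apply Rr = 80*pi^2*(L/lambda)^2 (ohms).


Rr = 80 * pi^2 * (0.084300)^2 = 80 * 9.869604 * 7.106490e-03 = 5.611 ohm

5.611 ohm


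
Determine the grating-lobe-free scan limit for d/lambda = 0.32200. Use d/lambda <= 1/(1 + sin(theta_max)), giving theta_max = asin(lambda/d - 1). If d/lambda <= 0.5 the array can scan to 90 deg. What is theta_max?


lambda/d - 1 = 1/0.32200 - 1 = 2.105590 >= 1
d/lambda <= 0.5, so the array can scan to endfire without grating lobes: theta_max = 90 deg

90 deg


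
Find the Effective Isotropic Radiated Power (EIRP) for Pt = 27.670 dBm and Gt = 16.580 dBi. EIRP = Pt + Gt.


EIRP = Pt + Gt = 27.670 + 16.580 = 44.25 dBm

44.25 dBm


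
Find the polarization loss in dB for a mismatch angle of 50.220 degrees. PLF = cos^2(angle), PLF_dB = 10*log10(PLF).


PLF_linear = cos^2(50.220 deg) = 0.4093971
PLF_dB = 10 * log10(0.4093971) = -3.879 dB

-3.879 dB


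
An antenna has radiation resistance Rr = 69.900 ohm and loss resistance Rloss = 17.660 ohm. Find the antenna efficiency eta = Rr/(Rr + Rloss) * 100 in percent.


eta = 69.900 / (69.900 + 17.660) * 100 = 79.83%

79.83%


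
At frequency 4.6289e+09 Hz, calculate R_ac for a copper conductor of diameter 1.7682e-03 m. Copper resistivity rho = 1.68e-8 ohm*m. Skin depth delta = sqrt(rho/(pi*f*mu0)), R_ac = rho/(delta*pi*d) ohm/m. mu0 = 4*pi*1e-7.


delta = sqrt(1.68e-8 / (pi * 4.6289e+09 * 4*pi*1e-7)) = 9.588173e-07 m
R_ac = 1.68e-8 / (9.588173e-07 * pi * 1.7682e-03) = 3.154 ohm/m

3.154 ohm/m


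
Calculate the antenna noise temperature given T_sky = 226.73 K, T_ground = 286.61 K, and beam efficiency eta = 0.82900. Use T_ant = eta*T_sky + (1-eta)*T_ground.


T_ant = 0.82900 * 226.73 + (1 - 0.82900) * 286.61 = 237.0 K

237.0 K


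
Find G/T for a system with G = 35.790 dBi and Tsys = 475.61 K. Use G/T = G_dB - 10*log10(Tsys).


G/T = 35.790 - 10*log10(475.61) = 35.790 - 26.77251 = 9.017 dB/K

9.017 dB/K


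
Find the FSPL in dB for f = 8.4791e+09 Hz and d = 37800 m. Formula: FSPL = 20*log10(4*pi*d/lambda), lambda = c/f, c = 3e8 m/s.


lambda = c / f = 3.0000e+08 / 8.4791e+09 = 0.03538111 m
FSPL = 20 * log10(4*pi*37800/0.03538111) = 142.6 dB

142.6 dB


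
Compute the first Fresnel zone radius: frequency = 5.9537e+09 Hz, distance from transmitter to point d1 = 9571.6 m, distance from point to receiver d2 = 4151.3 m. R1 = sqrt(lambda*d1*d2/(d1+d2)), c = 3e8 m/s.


lambda = c / f = 3.0000e+08 / 5.9537e+09 = 0.05038883 m
R1 = sqrt(0.05038883 * 9571.6 * 4151.3 / (9571.6 + 4151.3)) = 12.08 m

12.08 m


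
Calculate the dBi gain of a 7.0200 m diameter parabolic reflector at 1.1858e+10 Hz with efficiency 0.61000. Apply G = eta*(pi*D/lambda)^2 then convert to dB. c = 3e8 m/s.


lambda = c / f = 3.0000e+08 / 1.1858e+10 = 0.02529938 m
G_linear = 0.61000 * (pi * 7.0200 / 0.02529938)^2 = 463536.6
G_dBi = 10 * log10(463536.6) = 56.66 dBi

56.66 dBi


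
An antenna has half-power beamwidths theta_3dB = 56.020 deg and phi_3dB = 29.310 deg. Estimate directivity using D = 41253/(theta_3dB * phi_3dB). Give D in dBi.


D_linear = 41253 / (56.020 * 29.310) = 25.12445
D_dBi = 10 * log10(25.12445) = 14.00 dBi

14.00 dBi


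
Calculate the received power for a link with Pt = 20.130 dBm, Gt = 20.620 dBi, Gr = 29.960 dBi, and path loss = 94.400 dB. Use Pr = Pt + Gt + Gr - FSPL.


Pr = 20.130 + 20.620 + 29.960 - 94.400 = -23.69 dBm

-23.69 dBm


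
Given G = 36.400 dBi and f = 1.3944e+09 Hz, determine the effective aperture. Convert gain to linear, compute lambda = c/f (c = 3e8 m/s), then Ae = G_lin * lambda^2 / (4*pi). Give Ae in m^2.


lambda = c / f = 3.0000e+08 / 1.3944e+09 = 0.2151463 m
G_linear = 10^(36.400/10) = 4365.158
Ae = G_linear * lambda^2 / (4*pi) = 4365.158 * 0.2151463^2 / (4*pi) = 16.08 m^2

16.08 m^2


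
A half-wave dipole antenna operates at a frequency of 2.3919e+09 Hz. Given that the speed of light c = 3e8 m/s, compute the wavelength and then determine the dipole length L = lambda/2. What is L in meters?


lambda = c / f = 3.0000e+08 / 2.3919e+09 = 0.1254233 m
L = lambda / 2 = 0.1254233 / 2 = 0.06271 m

0.06271 m


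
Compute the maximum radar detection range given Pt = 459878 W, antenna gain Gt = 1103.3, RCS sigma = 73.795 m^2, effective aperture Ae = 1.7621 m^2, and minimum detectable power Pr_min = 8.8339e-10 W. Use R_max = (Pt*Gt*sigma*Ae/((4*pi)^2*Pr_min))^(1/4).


R^4 = 459878*1103.3*73.795*1.7621 / ((4*pi)^2 * 8.8339e-10) = 4.729569e+17
R_max = 4.729569e+17^0.25 = 26224 m

26224 m


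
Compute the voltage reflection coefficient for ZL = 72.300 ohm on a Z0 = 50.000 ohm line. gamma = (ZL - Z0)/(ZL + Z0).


gamma = (72.300 - 50.000) / (72.300 + 50.000) = 0.1823

0.1823


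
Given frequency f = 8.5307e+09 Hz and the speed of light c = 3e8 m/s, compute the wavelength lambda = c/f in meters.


lambda = c / f = 3.0000e+08 / 8.5307e+09 = 0.03517 m

0.03517 m


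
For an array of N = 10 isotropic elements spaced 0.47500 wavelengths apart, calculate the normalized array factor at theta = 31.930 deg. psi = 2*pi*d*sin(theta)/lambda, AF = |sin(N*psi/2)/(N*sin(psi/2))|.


psi = 2*pi*0.47500*sin(31.930 deg) = 1.578458 rad
AF = |sin(10*1.578458/2) / (10*sin(1.578458/2))| = 0.1408

0.1408


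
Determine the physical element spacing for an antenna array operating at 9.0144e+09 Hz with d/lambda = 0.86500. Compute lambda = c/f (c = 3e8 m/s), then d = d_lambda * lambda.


lambda = c / f = 3.0000e+08 / 9.0144e+09 = 0.03328009 m
d = 0.86500 * 0.03328009 = 0.02879 m

0.02879 m


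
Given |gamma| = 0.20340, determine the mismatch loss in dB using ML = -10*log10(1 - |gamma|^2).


ML = -10 * log10(1 - 0.20340^2) = -10 * log10(0.95862844) = 0.1835 dB

0.1835 dB


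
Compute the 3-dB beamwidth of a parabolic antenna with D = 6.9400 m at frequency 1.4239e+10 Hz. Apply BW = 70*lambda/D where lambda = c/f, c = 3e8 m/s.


lambda = c / f = 3.0000e+08 / 1.4239e+10 = 0.02106890 m
BW = 70 * 0.02106890 / 6.9400 = 0.2125 deg

0.2125 deg


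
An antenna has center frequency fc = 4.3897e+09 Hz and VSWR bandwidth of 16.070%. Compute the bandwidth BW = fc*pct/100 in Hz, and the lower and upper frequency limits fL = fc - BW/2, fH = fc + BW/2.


BW = 4.3897e+09 * 16.070/100 = 7.054248e+08 Hz
fL = 4.3897e+09 - 7.054248e+08/2 = 4.037e+09 Hz
fH = 4.3897e+09 + 7.054248e+08/2 = 4.742e+09 Hz

BW=7.054e+08 Hz, fL=4.037e+09 Hz, fH=4.742e+09 Hz


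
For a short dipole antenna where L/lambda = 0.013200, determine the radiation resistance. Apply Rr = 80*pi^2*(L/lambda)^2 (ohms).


Rr = 80 * pi^2 * (0.013200)^2 = 80 * 9.869604 * 1.742400e-04 = 0.1376 ohm

0.1376 ohm


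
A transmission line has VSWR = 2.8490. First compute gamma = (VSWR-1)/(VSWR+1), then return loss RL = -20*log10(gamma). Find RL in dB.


gamma = (2.8490 - 1) / (2.8490 + 1) = 0.4803845
RL = -20 * log10(0.4803845) = 6.368 dB

6.368 dB


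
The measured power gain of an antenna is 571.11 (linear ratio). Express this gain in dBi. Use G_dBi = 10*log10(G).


G_dBi = 10 * log10(571.11) = 27.57 dBi

27.57 dBi


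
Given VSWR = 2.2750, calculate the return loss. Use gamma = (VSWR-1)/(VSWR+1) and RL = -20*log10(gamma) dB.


gamma = (2.2750 - 1) / (2.2750 + 1) = 0.3893130
RL = -20 * log10(0.3893130) = 8.194 dB

8.194 dB
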